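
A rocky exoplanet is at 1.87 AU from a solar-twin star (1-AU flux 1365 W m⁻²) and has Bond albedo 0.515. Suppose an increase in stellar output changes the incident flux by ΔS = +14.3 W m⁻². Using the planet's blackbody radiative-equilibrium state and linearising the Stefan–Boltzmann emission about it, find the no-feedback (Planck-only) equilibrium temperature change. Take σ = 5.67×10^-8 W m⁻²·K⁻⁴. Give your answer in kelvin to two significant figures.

1.6 K

By the inverse-square law, S = 1365/1.87² = 390.3 W m⁻².
Reference equilibrium: T_e = [S(1−α)/(4σ)]^(1/4) = 170.0 K.
TOA radiative forcing: ΔF = (1−α)ΔS/4 = 0.485·(+14.3)/4 = 1.734 W m⁻².
Linearising σT⁴ gives d(σT⁴)/dT = 4σT_e³ = 1.114 W m⁻² per K.
ΔT₀ = ΔF/λ_P = 1.734/1.114 = 1.56 K.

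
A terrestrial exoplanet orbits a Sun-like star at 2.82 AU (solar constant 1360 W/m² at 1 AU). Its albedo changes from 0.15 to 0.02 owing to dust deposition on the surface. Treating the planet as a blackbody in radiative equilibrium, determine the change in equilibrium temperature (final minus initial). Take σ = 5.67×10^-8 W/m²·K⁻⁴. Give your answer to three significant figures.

5.76 K

Flux at the orbit: S = 1360/(2.82)² = 171.0 W/m².
Initial: T₁ = [S(1−0.15)/(4σ)]^(1/4) = 159.1 K.
With α = 0.02, T₂ = 164.9 K.
ΔT = T₂ − T₁ = 5.763 K.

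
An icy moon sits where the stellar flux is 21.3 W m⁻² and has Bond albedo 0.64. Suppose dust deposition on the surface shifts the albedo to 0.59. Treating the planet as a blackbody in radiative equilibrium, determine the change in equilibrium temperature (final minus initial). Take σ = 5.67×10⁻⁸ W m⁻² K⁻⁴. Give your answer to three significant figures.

With α = 0.64, T₁ = 76.25 K.
Final:   T₂ = [S(1−0.59)/(4σ)]^(1/4) = 78.77 K.
Change: 78.77 − 76.25 = 2.520 K.

2.52 K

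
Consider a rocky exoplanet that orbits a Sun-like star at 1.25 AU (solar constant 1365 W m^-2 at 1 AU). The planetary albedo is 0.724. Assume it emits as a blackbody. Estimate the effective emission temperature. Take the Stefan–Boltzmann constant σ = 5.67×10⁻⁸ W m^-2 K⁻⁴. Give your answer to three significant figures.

Irradiance scales as 1/d², so S = 1365 W m^-2 × (1/1.25)² = 873.6 W m^-2.
Averaging over the sphere, the absorbed flux is S(1−α)/4 = 60.28 W m^-2.
Set σT⁴ = 60.28 → T = (60.28/σ)^(1/4) = 180.6 K.

181 K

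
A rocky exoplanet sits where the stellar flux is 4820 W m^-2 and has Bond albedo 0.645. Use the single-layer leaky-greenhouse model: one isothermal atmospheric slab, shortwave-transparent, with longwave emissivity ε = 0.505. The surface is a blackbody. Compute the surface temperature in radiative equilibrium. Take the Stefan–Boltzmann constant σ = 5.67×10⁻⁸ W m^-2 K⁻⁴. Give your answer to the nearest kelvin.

317 K

The planet radiates to space at T_e = [S(1−α)/(4σ)]^(1/4) = 294.7 K.
The surface balance (absorbed SW + ε·downward IR = σT_s⁴) with T_a⁴ = T_s⁴/2 reduces to T_s = T_e·[2/(2−ε)]^¼ = 317.0 K.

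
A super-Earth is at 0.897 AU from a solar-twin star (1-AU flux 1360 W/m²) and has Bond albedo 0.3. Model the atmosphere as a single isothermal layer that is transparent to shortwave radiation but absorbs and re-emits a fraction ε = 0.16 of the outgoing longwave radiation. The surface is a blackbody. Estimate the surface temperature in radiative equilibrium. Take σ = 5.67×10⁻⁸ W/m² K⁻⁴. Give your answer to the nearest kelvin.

274 kelvin

Irradiance scales as 1/d², so S = 1360 W/m² × (1/0.897)² = 1690 W/m².
Effective emission temperature (TOA balance): σT_e⁴ = S(1−α)/4 = 295.8 W/m² → T_e = 268.8 K.
The surface balance (absorbed SW + ε·downward IR = σT_s⁴) with T_a⁴ = T_s⁴/2 reduces to T_s = T_e·[2/(2−ε)]^¼ = 274.4 K.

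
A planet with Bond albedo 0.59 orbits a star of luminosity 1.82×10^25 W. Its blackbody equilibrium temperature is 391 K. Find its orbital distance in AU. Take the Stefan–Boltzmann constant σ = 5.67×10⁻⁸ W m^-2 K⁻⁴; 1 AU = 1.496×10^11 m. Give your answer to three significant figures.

Required flux: S = 4σT⁴/(1−α) = 12930 W m^-2.
From L = 4πd²S, d = √(1.82×10^25/(4π·12930)) = 1.058×10^10 m = 0.07075 AU.

0.0707 AU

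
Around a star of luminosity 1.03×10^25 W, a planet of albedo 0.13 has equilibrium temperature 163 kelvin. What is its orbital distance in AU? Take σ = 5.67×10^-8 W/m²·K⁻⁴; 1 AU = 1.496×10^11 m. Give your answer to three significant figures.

Required flux: S = 4σT⁴/(1−α) = 184.0 W/m².
Then d = [L/(4πS)]^(1/2) = 6.674×10^10 m, i.e. 0.4461 AU.

0.446 AU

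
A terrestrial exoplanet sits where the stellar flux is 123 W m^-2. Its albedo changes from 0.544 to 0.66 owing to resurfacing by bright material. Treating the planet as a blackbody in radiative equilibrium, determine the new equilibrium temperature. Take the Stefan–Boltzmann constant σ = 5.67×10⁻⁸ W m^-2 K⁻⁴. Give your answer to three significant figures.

With the new albedo, S(1−α₂)/4 = 10.45 W m^-2, so T₂ = 116.5 K.

117 K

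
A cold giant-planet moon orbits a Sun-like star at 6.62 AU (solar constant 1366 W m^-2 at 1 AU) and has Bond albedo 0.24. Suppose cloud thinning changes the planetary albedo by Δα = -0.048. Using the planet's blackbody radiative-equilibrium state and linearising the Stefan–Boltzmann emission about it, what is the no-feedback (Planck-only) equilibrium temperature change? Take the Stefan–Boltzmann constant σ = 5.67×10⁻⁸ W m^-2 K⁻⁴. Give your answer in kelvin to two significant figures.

Flux at the orbit: S = 1366/(6.62)² = 31.17 W m^-2.
Unperturbed T_e = [31.17·(1−0.24)/(4σ)]^¼ = 101.1 K.
ΔF = −(S/4)Δα = −(31.17/4)×(-0.048) = 0.3740 W m^-2.
Linearising σT⁴ gives d(σT⁴)/dT = 4σT_e³ = 0.2343 W m^-2 per K.
Hence the no-feedback warming is ΔF/(4σT_e³) = 1.60 K.

1.6 kelvin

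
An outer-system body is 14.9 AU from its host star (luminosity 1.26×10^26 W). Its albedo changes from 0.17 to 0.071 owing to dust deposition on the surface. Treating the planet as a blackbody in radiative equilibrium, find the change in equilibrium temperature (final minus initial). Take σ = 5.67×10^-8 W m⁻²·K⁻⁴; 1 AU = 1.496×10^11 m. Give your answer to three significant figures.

1.49 kelvin

d = 14.9 × 1.496×10^11 m = 2.229×10^12 m.
Flux at the orbit: S = L/(4πd²) = 1.26×10^26/(4π·(2.23×10^12)²) = 2.018 W m⁻².
Before: T₁ = [2.018·0.83/(4σ)]^(1/4) = 52.13 K.
With α = 0.071, T₂ = 53.62 K.
Change: 53.62 − 52.13 = 1.489 K.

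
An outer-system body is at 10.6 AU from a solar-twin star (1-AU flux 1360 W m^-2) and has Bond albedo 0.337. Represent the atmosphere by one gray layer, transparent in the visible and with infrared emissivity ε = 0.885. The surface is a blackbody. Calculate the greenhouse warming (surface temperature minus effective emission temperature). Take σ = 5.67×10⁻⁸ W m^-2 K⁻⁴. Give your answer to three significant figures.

Flux at the orbit: S = 1360/(10.6)² = 12.10 W m^-2.
Effective emission temperature (TOA balance): σT_e⁴ = S(1−α)/4 = 2.006 W m^-2 → T_e = 77.13 K.
For a single slab of emissivity ε, T_s⁴ = 2T_e⁴/(2−ε); thus T_s = 77.13·(1.794)^(1/4) = 89.26 K.
Greenhouse warming: T_s − T_e = 12.13 K.

12.1 K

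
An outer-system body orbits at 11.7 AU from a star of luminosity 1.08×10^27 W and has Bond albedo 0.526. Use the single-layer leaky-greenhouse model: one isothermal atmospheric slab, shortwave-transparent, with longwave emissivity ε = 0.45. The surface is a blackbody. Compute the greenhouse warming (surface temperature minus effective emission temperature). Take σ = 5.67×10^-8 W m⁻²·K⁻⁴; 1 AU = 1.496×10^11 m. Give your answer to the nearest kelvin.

6 K

d = 11.7 × 1.496×10^11 m = 1.750×10^12 m.
Spreading L over a sphere of radius d: S = 1.08×10^27/(4π·1.75×10^12²) = 28.05 W m⁻².
The planet radiates to space at T_e = [S(1−α)/(4σ)]^(1/4) = 87.50 K.
Surface balance with a leaky layer gives σT_s⁴ = σT_e⁴·2/(2−ε), so T_s = T_e·[2/(2−0.45)]^(1/4) = 93.26 K.
Greenhouse warming: T_s − T_e = 5.758 K.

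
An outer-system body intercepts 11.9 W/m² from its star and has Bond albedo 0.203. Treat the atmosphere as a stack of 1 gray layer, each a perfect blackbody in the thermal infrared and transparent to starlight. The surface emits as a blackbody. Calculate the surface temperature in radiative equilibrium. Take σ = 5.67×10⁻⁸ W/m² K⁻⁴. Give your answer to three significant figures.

The effective emission temperature is T_e = [S(1−α)/(4σ)]^¼ = 80.42 K.
For an N-layer opaque stack, T_s⁴ = (N+1)T_e⁴, hence T_s = (2)^(1/4)×80.42 K = 95.63 K.

95.6 kelvin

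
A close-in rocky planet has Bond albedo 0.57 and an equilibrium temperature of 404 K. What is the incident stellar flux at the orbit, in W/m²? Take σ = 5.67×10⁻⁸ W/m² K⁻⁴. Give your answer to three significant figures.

Invert the energy balance for S: S = 4σT⁴/(1−α).
The emitted flux is σT⁴ = 1510 W/m².
So S = 4×1510/(1−0.57) = 14050 W/m².

14100 W/m²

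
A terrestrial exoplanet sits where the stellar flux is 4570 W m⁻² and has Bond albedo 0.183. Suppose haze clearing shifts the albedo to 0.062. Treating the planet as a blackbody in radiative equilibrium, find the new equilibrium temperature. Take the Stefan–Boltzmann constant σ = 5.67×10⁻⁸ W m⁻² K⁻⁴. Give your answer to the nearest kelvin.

T₂ = [S(1−α₂)/(4σ)]^(1/4) = [4570·0.938/(4σ)]^(1/4) = 370.8 K.

371 K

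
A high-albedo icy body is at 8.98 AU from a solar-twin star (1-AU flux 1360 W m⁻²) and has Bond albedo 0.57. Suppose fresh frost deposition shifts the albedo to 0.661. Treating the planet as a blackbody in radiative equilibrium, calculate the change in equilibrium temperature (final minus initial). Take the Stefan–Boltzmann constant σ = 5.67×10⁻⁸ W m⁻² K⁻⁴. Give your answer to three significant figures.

-4.34 K

By the inverse-square law, S = 1360/8.98² = 16.86 W m⁻².
Before: T₁ = [16.86·0.43/(4σ)]^(1/4) = 75.20 K.
Final:   T₂ = [S(1−0.661)/(4σ)]^(1/4) = 70.86 K.
ΔT = T₂ − T₁ = -4.340 K.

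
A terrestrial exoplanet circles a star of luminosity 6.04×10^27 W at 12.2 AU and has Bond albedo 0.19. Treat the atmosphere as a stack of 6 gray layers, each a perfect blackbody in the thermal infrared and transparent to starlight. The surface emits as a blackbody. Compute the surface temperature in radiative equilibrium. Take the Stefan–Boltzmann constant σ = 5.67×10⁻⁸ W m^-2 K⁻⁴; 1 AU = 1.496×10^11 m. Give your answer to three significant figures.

Orbital distance: d = 12.2 AU = 1.825×10^12 m.
Spreading L over a sphere of radius d: S = 6.04×10^27/(4π·1.83×10^12²) = 144.3 W m^-2.
Top-of-atmosphere balance: σT_e⁴ = S(1−α)/4 = 29.22 W m^-2 → T_e = 150.7 K.
With N = 6 opaque layers, T_s = (N+1)^(1/4)·T_e = 7^(1/4)·150.7 = 245.1 K.

245 K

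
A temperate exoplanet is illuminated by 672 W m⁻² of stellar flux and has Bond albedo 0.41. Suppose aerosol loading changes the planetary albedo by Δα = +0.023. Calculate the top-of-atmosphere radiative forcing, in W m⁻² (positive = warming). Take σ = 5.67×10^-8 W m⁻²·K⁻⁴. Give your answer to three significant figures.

The change in absorbed flux is Δ[S(1−α)/4] = −SΔα/4 = -3.864 W m⁻².

-3.86 W m⁻²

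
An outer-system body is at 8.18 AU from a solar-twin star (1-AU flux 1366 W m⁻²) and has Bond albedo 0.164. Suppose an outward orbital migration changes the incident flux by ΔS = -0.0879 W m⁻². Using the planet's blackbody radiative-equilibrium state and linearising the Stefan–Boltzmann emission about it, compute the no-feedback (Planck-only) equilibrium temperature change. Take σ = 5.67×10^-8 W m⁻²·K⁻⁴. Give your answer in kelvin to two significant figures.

-0.10 kelvin

Flux at the orbit: S = 1366/(8.18)² = 20.41 W m⁻².
Unperturbed T_e = [20.41·(1−0.164)/(4σ)]^¼ = 93.14 K.
TOA radiative forcing: ΔF = (1−α)ΔS/4 = 0.836·(-0.0879)/4 = -0.01837 W m⁻².
Planck response: λ_P = 4σT_e³ = 4·5.67×10⁻⁸·(93.14)³ = 0.1832 W m⁻²/K.
ΔT₀ = ΔF/λ_P = -0.01837/0.1832 = -0.100 K.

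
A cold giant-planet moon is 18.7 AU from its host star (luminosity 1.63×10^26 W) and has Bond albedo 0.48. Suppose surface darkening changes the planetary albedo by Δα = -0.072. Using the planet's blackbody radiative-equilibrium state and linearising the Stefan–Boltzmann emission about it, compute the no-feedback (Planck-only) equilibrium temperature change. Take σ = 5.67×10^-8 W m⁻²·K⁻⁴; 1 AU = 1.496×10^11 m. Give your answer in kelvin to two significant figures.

d = 18.7 × 1.496×10^11 m = 2.798×10^12 m.
Spreading L over a sphere of radius d: S = 1.63×10^26/(4π·2.80×10^12²) = 1.657 W m⁻².
Reference equilibrium: T_e = [S(1−α)/(4σ)]^(1/4) = 44.15 K.
ΔF = −(S/4)Δα = −(1.657/4)×(-0.072) = 0.02983 W m⁻².
The Planck feedback parameter is 4σT_e³ = 0.01952 W m⁻²/K.
ΔT₀ = ΔF/λ_P = 0.02983/0.01952 = 1.53 K.

1.5 K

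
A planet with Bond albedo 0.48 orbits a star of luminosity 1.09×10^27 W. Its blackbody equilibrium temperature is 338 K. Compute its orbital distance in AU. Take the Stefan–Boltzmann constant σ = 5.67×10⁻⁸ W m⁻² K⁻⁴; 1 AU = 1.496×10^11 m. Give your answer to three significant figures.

0.825 AU

Energy balance gives S = 4σT⁴/(1−α) = 5693 W m⁻².
Then d = [L/(4πS)]^(1/2) = 1.234×10^11 m, i.e. 0.8251 AU.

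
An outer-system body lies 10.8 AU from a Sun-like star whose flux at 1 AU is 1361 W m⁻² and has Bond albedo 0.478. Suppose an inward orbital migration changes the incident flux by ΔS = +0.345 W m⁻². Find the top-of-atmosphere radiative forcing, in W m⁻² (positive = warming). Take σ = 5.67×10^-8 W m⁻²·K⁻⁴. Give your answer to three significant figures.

By the inverse-square law, S = 1361/10.8² = 11.67 W m⁻².
Only a fraction (1−α) is absorbed and it's spread over 4πR², so ΔF = (1−α)ΔS/4 = 0.04502 W m⁻².

0.0450 W m⁻²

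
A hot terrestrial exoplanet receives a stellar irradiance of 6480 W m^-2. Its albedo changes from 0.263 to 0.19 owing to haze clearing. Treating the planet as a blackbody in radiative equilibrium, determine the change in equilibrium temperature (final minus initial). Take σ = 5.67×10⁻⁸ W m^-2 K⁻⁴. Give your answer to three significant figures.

9.10 K

Before: T₁ = [6480·0.737/(4σ)]^(1/4) = 380.9 K.
With α = 0.19, T₂ = 390.0 K.
ΔT = T₂ − T₁ = 9.101 K.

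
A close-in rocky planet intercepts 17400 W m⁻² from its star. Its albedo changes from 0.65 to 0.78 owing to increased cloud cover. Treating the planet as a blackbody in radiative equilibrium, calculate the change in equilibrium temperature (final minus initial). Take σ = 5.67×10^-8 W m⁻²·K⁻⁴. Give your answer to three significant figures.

-44.4 kelvin

With α = 0.65, T₁ = 404.8 K.
After:  T₂ = [17400·0.22/(4σ)]^(1/4) = 360.4 K.
ΔT = T₂ − T₁ = -44.36 K.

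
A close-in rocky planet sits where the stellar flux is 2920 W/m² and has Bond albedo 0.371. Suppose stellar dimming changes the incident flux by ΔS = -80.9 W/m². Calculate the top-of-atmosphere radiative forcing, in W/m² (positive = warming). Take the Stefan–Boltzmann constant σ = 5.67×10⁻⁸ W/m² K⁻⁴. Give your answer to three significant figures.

TOA radiative forcing: ΔF = (1−α)ΔS/4 = 0.629·(-80.9)/4 = -12.72 W/m².

-12.7 W/m²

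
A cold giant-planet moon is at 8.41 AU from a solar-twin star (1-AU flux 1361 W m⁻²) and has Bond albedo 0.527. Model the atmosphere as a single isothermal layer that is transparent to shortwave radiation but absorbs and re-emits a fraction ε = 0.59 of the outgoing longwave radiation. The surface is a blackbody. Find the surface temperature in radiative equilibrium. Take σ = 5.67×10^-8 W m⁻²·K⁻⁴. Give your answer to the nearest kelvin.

Irradiance scales as 1/d², so S = 1361 W m⁻² × (1/8.41)² = 19.24 W m⁻².
The planet radiates to space at T_e = [S(1−α)/(4σ)]^(1/4) = 79.59 K.
Surface balance with a leaky layer gives σT_s⁴ = σT_e⁴·2/(2−ε), so T_s = T_e·[2/(2−0.59)]^(1/4) = 86.86 K.

87 K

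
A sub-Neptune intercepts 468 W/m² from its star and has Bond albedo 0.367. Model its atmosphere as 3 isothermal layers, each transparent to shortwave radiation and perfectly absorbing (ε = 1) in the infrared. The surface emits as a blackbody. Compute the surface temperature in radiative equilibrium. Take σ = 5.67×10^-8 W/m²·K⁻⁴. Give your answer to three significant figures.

Top-of-atmosphere balance: σT_e⁴ = S(1−α)/4 = 74.06 W/m² → T_e = 190.1 K.
Layer-by-layer balance gives σT_s⁴ = (N+1)σT_e⁴, so T_s = 4^¼·190.1 = 268.9 K.

269 K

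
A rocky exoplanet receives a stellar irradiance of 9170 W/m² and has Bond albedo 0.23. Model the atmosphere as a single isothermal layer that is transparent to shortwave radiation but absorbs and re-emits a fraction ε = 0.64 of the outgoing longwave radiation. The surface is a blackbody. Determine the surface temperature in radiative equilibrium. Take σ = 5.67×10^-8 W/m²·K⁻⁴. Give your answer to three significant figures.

The planet radiates to space at T_e = [S(1−α)/(4σ)]^(1/4) = 420.1 K.
For a single slab of emissivity ε, T_s⁴ = 2T_e⁴/(2−ε); thus T_s = 420.1·(1.471)^(1/4) = 462.6 K.

463 K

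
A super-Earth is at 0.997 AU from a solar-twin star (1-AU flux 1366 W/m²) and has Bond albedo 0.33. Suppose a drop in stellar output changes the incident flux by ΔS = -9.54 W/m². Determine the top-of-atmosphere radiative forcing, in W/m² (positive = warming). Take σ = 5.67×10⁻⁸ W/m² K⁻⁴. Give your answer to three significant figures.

By the inverse-square law, S = 1366/0.997² = 1374 W/m².
Only a fraction (1−α) is absorbed and it's spread over 4πR², so ΔF = (1−α)ΔS/4 = -1.598 W/m².

-1.60 W/m²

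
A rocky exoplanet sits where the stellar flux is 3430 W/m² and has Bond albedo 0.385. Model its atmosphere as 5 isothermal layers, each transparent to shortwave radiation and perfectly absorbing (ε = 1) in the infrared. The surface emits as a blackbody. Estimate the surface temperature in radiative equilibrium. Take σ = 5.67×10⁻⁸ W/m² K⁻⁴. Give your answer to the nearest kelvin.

Top-of-atmosphere balance: σT_e⁴ = S(1−α)/4 = 527.4 W/m² → T_e = 310.6 K.
Layer-by-layer balance gives σT_s⁴ = (N+1)σT_e⁴, so T_s = 6^¼·310.6 = 486.0 K.

486 K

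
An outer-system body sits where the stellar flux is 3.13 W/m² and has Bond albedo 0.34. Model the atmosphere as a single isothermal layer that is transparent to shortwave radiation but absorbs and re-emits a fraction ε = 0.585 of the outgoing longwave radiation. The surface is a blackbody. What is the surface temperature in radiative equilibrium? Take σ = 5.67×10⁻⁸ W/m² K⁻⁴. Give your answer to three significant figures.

59.9 K

Effective emission temperature (TOA balance): σT_e⁴ = S(1−α)/4 = 0.5164 W/m² → T_e = 54.94 K.
The surface balance (absorbed SW + ε·downward IR = σT_s⁴) with T_a⁴ = T_s⁴/2 reduces to T_s = T_e·[2/(2−ε)]^¼ = 59.90 K.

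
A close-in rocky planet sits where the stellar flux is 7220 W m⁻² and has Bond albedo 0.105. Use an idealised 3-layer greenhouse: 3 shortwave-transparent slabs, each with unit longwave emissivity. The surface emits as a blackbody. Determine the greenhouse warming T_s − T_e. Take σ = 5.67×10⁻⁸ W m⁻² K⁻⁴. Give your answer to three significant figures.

OLR = S(1−α)/4 = 1615 W m⁻²; the top layer radiates at T_e = 410.8 K.
T_s = (N+1)^(1/4)·T_e = 581.0 K.
Warming: T_s − T_e = 170.2 K.

170 kelvin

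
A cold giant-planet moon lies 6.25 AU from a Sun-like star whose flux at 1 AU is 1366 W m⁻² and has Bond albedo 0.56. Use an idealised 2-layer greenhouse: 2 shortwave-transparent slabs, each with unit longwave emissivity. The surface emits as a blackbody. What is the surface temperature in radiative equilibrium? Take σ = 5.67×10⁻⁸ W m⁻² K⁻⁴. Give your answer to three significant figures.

By the inverse-square law, S = 1366/6.25² = 34.97 W m⁻².
The effective emission temperature is T_e = [S(1−α)/(4σ)]^¼ = 90.76 K.
For an N-layer opaque stack, T_s⁴ = (N+1)T_e⁴, hence T_s = (3)^(1/4)×90.76 K = 119.4 K.

119 kelvin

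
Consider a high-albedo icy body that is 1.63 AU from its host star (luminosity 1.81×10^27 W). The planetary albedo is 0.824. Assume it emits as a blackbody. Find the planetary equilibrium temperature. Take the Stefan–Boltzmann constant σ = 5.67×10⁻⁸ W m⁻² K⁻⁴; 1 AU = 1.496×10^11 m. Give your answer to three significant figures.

Orbital distance: d = 1.63 AU = 2.438×10^11 m.
Flux at the orbit: S = L/(4πd²) = 1.81×10^27/(4π·(2.44×10^11)²) = 2422 W m⁻².
Absorbed flux (global mean): S(1−α)/4 = 2422·0.176/4 = 106.6 W m⁻².
Balancing against σT⁴: T = (106.6/5.67×10⁻⁸)^(1/4) = 208.2 K.

208 K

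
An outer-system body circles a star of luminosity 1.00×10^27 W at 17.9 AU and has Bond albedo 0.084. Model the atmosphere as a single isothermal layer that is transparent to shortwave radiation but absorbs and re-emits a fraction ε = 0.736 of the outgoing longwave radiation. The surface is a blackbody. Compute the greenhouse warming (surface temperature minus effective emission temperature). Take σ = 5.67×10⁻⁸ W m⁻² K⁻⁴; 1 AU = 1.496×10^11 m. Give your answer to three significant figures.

Orbital distance: d = 17.9 AU = 2.678×10^12 m.
Spreading L over a sphere of radius d: S = 1.00×10^27/(4π·2.68×10^12²) = 11.10 W m⁻².
The planet radiates to space at T_e = [S(1−α)/(4σ)]^(1/4) = 81.82 K.
For a single slab of emissivity ε, T_s⁴ = 2T_e⁴/(2−ε); thus T_s = 81.82·(1.582)^(1/4) = 91.77 K.
The atmosphere warms the surface by 9.946 K.

9.95 kelvin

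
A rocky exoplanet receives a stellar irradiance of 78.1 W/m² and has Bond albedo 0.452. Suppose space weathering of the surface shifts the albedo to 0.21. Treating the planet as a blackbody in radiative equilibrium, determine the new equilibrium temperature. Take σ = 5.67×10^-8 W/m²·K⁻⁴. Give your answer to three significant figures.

T₂ = [S(1−α₂)/(4σ)]^(1/4) = [78.10·0.79/(4σ)]^(1/4) = 128.4 K.

128 K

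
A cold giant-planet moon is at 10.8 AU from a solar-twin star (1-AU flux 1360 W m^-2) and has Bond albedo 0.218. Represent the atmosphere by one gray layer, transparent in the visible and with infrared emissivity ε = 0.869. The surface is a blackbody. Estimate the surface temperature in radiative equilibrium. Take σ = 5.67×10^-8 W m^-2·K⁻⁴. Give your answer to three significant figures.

91.8 K

By the inverse-square law, S = 1360/10.8² = 11.66 W m^-2.
Effective emission temperature (TOA balance): σT_e⁴ = S(1−α)/4 = 2.279 W m^-2 → T_e = 79.63 K.
Surface balance with a leaky layer gives σT_s⁴ = σT_e⁴·2/(2−ε), so T_s = T_e·[2/(2−0.869)]^(1/4) = 91.82 K.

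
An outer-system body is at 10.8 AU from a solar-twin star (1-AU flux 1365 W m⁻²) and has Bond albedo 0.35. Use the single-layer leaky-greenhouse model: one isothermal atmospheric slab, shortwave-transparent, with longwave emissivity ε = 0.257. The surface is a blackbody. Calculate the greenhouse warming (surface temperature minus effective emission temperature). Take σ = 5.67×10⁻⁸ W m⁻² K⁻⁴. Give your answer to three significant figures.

Irradiance scales as 1/d², so S = 1365 W m⁻² × (1/10.8)² = 11.70 W m⁻².
At the top of the atmosphere, σT_e⁴ = S(1−α)/4 = 1.902 W m⁻², giving T_e = 76.10 K.
Surface balance with a leaky layer gives σT_s⁴ = σT_e⁴·2/(2−ε), so T_s = T_e·[2/(2−0.257)]^(1/4) = 78.76 K.
The atmosphere warms the surface by 2.662 K.

2.66 kelvin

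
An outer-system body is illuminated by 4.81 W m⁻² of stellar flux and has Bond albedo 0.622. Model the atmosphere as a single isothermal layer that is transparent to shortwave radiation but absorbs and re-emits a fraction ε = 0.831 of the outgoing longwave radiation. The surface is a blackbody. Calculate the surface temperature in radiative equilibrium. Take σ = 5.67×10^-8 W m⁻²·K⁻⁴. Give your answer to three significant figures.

60.9 kelvin

Effective emission temperature (TOA balance): σT_e⁴ = S(1−α)/4 = 0.4545 W m⁻² → T_e = 53.21 K.
The surface balance (absorbed SW + ε·downward IR = σT_s⁴) with T_a⁴ = T_s⁴/2 reduces to T_s = T_e·[2/(2−ε)]^¼ = 60.86 K.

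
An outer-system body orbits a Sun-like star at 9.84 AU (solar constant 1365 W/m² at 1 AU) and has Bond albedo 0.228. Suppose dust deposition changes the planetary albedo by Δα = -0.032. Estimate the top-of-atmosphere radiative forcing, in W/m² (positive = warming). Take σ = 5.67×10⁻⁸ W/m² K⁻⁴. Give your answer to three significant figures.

Irradiance scales as 1/d², so S = 1365 W/m² × (1/9.84)² = 14.10 W/m².
The change in absorbed flux is Δ[S(1−α)/4] = −SΔα/4 = 0.1128 W/m².

0.113 W/m²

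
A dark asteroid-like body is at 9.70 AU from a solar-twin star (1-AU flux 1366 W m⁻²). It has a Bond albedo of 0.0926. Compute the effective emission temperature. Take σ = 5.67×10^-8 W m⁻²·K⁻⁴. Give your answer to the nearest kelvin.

Irradiance scales as 1/d², so S = 1366 W m⁻² × (1/9.70)² = 14.52 W m⁻².
Averaging over the sphere, the absorbed flux is S(1−α)/4 = 3.293 W m⁻².
Set σT⁴ = 3.293 → T = (3.293/σ)^(1/4) = 87.30 K.

87 K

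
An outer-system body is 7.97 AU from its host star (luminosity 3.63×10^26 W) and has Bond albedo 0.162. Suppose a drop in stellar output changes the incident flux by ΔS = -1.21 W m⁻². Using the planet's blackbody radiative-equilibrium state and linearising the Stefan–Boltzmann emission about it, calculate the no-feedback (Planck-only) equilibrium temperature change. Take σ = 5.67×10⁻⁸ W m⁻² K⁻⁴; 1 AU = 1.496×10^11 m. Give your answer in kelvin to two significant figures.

Orbital distance: d = 7.97 AU = 1.192×10^12 m.
Flux at the orbit: S = L/(4πd²) = 3.63×10^26/(4π·(1.19×10^12)²) = 20.32 W m⁻².
Unperturbed T_e = [20.32·(1−0.162)/(4σ)]^¼ = 93.08 K.
TOA radiative forcing: ΔF = (1−α)ΔS/4 = 0.838·(-1.21)/4 = -0.2535 W m⁻².
Linearising σT⁴ gives d(σT⁴)/dT = 4σT_e³ = 0.1829 W m⁻² per K.
So ΔT₀ = -0.2535/0.1829 = -1.39 K.

-1.4 K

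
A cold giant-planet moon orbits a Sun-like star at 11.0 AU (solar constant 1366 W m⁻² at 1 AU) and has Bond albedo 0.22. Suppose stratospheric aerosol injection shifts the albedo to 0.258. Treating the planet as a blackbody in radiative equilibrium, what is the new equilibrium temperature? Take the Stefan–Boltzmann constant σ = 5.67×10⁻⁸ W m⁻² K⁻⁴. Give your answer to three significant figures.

Flux at the orbit: S = 1366/(11.0)² = 11.29 W m⁻².
New equilibrium: T₂ = [(1−0.258)·11.29/(4σ)]^(1/4) = 77.96 K.

78.0 kelvin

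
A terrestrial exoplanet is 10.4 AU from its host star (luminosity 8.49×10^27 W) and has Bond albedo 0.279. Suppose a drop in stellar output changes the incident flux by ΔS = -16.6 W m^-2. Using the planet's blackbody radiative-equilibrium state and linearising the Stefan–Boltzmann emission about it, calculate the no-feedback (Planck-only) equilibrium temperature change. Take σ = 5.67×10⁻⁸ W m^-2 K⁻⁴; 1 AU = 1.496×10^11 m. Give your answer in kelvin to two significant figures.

-2.6 K

d = 10.4 × 1.496×10^11 m = 1.556×10^12 m.
S = L/(4πd²) = 279.1 W m^-2.
The baseline emission temperature is T_e = 172.6 K.
ΔF = Δ[S(1−α)]/4 = (1−0.279)·-16.6/4 = -2.992 W m^-2.
The Planck feedback parameter is 4σT_e³ = 1.166 W m^-2/K.
ΔT₀ = ΔF/λ_P = -2.992/1.166 = -2.57 K.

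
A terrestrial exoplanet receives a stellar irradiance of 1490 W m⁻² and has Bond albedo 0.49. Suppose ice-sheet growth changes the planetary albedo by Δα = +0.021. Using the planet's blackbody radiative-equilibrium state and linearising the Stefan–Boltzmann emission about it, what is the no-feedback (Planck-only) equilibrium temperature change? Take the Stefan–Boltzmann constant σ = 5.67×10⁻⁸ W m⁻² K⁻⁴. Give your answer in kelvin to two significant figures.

-2.5 kelvin

Reference equilibrium: T_e = [S(1−α)/(4σ)]^(1/4) = 240.6 K.
ΔF = −(S/4)Δα = −(1490/4)×(+0.021) = -7.823 W m⁻².
Linearising σT⁴ gives d(σT⁴)/dT = 4σT_e³ = 3.158 W m⁻² per K.
Hence the no-feedback warming is ΔF/(4σT_e³) = -2.48 K.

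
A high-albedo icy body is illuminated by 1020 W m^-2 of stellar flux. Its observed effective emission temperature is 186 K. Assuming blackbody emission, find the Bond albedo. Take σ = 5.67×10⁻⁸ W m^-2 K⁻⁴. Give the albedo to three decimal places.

0.734

Rearranging the radiative balance, α = 1 − 4σT⁴/S.
σT⁴ = 67.86 W m^-2, so 4σT⁴ = 271.5 W m^-2.
1−α = 271.5/1020 = 0.2661, so α = 0.7339.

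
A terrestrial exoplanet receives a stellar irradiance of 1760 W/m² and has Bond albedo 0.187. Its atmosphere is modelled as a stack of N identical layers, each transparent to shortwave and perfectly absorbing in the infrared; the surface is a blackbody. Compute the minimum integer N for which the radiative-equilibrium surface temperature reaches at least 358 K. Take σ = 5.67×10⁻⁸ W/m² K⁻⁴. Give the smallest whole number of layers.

OLR = S(1−α)/4 = 357.7 W/m²; the top layer radiates at T_e = 281.8 K.
Need (N+1)T_e⁴ ≥ T_s⁴, i.e. N+1 ≥ (358/281.8)⁴ = 2.604.
So N ≥ 1.604; the smallest integer is N = 2.

2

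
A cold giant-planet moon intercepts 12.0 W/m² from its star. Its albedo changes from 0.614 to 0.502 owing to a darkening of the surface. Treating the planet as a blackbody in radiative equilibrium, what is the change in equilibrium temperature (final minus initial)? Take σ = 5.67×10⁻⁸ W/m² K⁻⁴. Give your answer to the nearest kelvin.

4 K

With α = 0.614, T₁ = 67.23 K.
Final:   T₂ = [S(1−0.502)/(4σ)]^(1/4) = 71.65 K.
Change: 71.65 − 67.23 = 4.421 K.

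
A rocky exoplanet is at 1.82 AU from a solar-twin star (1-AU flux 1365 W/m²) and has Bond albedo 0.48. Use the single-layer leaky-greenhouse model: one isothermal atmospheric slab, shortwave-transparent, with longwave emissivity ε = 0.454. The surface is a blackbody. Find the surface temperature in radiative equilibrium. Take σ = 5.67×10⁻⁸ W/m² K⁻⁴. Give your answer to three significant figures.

187 kelvin

By the inverse-square law, S = 1365/1.82² = 412.1 W/m².
At the top of the atmosphere, σT_e⁴ = S(1−α)/4 = 53.57 W/m², giving T_e = 175.3 K.
Surface balance with a leaky layer gives σT_s⁴ = σT_e⁴·2/(2−ε), so T_s = T_e·[2/(2−0.454)]^(1/4) = 187.0 K.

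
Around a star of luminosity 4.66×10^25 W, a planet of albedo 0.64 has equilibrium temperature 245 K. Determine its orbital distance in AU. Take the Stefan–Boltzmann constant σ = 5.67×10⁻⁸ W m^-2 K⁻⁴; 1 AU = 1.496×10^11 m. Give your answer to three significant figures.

0.270 AU

The flux needed for this T is 4σT⁴/(1−0.64) = 2270 W m^-2.
Then d = [L/(4πS)]^(1/2) = 4.042×10^10 m, i.e. 0.2702 AU.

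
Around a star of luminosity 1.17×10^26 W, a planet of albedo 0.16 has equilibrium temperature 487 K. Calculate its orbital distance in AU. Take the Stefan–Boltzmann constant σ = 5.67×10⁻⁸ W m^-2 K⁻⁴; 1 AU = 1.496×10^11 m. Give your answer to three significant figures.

0.166 AU

The flux needed for this T is 4σT⁴/(1−0.16) = 15190 W m^-2.
Then d = [L/(4πS)]^(1/2) = 2.476×10^10 m, i.e. 0.1655 AU.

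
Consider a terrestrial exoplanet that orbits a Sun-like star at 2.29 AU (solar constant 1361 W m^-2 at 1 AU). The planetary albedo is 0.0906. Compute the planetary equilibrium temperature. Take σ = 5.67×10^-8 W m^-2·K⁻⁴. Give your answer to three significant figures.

180 K

Irradiance scales as 1/d², so S = 1361 W m^-2 × (1/2.29)² = 259.5 W m^-2.
Absorbed flux (global mean): S(1−α)/4 = 259.5·0.909/4 = 59.00 W m^-2.
Set σT⁴ = 59.00 → T = (59.00/σ)^(1/4) = 179.6 K.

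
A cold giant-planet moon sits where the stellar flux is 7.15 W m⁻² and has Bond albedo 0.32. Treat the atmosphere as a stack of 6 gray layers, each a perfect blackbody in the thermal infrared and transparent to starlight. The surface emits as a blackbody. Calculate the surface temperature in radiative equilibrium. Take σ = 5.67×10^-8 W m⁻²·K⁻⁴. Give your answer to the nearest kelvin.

OLR = S(1−α)/4 = 1.216 W m⁻²; the top layer radiates at T_e = 68.04 K.
For an N-layer opaque stack, T_s⁴ = (N+1)T_e⁴, hence T_s = (7)^(1/4)×68.04 K = 110.7 K.

111 K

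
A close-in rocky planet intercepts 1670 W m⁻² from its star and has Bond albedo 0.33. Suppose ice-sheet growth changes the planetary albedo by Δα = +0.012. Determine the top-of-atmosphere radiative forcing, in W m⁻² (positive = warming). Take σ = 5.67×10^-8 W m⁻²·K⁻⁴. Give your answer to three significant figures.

-5.01 W m⁻²

TOA radiative forcing: ΔF = −S·Δα/4 = −1670·(+0.012)/4 = -5.010 W m⁻².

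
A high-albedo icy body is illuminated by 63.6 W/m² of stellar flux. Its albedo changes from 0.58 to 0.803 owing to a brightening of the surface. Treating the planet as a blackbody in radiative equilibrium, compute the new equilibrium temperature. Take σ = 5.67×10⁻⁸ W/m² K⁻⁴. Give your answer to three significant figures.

New equilibrium: T₂ = [(1−0.803)·63.60/(4σ)]^(1/4) = 86.21 K.

86.2 kelvin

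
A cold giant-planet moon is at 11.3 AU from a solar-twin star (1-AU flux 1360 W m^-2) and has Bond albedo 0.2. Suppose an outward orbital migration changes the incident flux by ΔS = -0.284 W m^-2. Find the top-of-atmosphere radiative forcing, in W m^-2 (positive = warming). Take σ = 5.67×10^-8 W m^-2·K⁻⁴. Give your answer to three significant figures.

-0.0568 W m^-2

Flux at the orbit: S = 1360/(11.3)² = 10.65 W m^-2.
TOA radiative forcing: ΔF = (1−α)ΔS/4 = 0.8·(-0.284)/4 = -0.05680 W m^-2.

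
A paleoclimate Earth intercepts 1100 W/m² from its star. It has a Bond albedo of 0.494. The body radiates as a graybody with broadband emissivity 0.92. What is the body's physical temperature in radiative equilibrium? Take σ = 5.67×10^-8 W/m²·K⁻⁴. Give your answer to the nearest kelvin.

Absorbed flux (global mean): S(1−α)/4 = 1100·0.506/4 = 139.2 W/m².
Equating to εσT⁴ with ε = 0.92: T = (139.2/0.92σ)^(1/4) = 227.3 K.

227 K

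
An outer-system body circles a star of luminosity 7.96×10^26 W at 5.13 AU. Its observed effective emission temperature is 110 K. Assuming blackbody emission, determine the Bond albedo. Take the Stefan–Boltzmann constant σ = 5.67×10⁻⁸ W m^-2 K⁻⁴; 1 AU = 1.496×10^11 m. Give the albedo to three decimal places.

Orbital distance: d = 5.13 AU = 7.674×10^11 m.
Flux at the orbit: S = L/(4πd²) = 7.96×10^26/(4π·(7.67×10^11)²) = 107.5 W m^-2.
From σT⁴ = S(1−α)/4 we invert for α: 1−α = 4σT⁴/S.
σT⁴ = 8.301 W m^-2, so 4σT⁴ = 33.21 W m^-2.
1−α = 33.21/107.5 = 0.3088, so α = 0.6912.

0.691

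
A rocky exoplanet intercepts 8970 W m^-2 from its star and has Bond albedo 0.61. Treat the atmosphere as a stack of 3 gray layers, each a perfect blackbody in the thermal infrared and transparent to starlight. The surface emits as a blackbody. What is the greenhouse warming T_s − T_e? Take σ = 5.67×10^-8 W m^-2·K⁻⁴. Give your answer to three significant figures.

146 kelvin

The effective emission temperature is T_e = [S(1−α)/(4σ)]^¼ = 352.4 K.
T_s = (N+1)^(1/4)·T_e = 498.4 K.
So the greenhouse effect raises the surface by 498.4 − 352.4 = 146.0 K.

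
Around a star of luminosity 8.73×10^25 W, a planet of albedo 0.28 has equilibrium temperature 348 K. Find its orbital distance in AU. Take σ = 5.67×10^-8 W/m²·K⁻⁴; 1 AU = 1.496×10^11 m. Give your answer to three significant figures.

0.259 AU

Required flux: S = 4σT⁴/(1−α) = 4620 W/m².
Then d = [L/(4πS)]^(1/2) = 3.878×10^10 m, i.e. 0.2592 AU.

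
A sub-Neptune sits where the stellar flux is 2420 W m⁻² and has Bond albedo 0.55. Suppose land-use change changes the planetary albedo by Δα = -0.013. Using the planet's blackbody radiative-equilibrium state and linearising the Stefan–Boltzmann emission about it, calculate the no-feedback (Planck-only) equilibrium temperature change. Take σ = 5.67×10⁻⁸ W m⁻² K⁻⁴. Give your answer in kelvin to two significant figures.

Unperturbed T_e = [2420·(1−0.55)/(4σ)]^¼ = 263.2 K.
The change in absorbed flux is Δ[S(1−α)/4] = −SΔα/4 = 7.865 W m⁻².
The Planck feedback parameter is 4σT_e³ = 4.137 W m⁻²/K.
So ΔT₀ = 7.865/4.137 = 1.90 K.

1.9 K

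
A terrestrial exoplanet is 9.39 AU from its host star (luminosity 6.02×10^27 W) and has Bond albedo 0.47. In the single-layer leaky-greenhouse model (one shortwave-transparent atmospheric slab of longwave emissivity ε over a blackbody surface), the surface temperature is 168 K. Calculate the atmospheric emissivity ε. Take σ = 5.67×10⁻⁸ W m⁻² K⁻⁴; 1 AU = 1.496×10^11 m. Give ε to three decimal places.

0.576

Orbital distance: d = 9.39 AU = 1.405×10^12 m.
Spreading L over a sphere of radius d: S = 6.02×10^27/(4π·1.40×10^12²) = 242.8 W m⁻².
First, T_e = [242.8·(1−0.47)/(4σ)]^(1/4) = 154.3 K.
Inverting T_s⁴ = 2T_e⁴/(2−ε): (T_e/T_s)⁴ = 0.7122, so ε = 2(1 − 0.7122) = 0.5756.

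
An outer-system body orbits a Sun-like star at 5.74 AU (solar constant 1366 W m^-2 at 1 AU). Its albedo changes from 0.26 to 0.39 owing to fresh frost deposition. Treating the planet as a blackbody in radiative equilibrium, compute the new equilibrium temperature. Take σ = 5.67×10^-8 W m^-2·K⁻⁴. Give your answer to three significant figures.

Irradiance scales as 1/d², so S = 1366 W m^-2 × (1/5.74)² = 41.46 W m^-2.
T₂ = [S(1−α₂)/(4σ)]^(1/4) = [41.46·0.61/(4σ)]^(1/4) = 102.8 K.

103 K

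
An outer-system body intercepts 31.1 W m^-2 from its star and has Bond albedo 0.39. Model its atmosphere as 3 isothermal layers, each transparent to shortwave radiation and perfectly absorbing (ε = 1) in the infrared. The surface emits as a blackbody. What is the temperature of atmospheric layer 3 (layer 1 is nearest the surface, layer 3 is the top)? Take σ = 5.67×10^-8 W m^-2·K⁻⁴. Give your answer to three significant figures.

95.6 K

The effective emission temperature is T_e = [S(1−α)/(4σ)]^¼ = 95.63 K.
Each opaque layer satisfies 2T_j⁴ = T_{j−1}⁴ + T_{j+1}⁴, giving T_k⁴ = (N+1−k)T_e⁴.
With k = 3: T_3 = (3+1−3)^¼·95.63 K = 95.63 K.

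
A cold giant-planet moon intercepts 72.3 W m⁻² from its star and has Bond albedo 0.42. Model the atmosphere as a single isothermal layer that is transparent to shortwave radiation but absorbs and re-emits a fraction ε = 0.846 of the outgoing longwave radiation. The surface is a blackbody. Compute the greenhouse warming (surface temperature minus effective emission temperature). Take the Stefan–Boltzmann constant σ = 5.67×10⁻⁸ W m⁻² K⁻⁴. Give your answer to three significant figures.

The planet radiates to space at T_e = [S(1−α)/(4σ)]^(1/4) = 116.6 K.
For a single slab of emissivity ε, T_s⁴ = 2T_e⁴/(2−ε); thus T_s = 116.6·(1.733)^(1/4) = 133.8 K.
Greenhouse warming: T_s − T_e = 17.19 K.

17.2 K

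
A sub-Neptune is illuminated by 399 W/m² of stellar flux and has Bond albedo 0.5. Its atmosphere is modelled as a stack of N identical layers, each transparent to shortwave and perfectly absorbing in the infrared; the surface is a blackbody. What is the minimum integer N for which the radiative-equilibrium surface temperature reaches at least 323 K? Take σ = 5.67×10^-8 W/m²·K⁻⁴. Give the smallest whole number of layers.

Top-of-atmosphere balance: σT_e⁴ = S(1−α)/4 = 49.88 W/m² → T_e = 172.2 K.
Since T_s⁴ = (N+1)T_e⁴, we need N ≥ (T_s/T_e)⁴ − 1 = 11.374.
Rounding up, N = 12.

12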